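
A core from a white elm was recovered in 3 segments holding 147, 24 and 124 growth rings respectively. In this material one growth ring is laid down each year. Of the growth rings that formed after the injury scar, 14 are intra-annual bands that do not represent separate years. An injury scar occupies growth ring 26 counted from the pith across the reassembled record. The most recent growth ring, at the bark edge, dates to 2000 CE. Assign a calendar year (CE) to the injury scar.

1745 CE

Total growth rings = 147 + 24 + 124 = 295.
Between growth ring 26 and the bark edge there are 295 − 26 = 269 growth rings.
269 − 14 false = 255 true growth rings after the injury scar.
2000 − 255 = 1745 CE.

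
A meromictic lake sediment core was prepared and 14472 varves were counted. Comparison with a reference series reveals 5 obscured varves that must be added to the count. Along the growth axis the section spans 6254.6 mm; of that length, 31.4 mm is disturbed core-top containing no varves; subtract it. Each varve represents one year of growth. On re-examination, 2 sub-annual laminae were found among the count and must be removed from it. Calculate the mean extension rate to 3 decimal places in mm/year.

Adjusted count: 14472 − 2 + 5 = 14475 varves.
Removing the 31.4 mm offcut leaves 6254.6 − 31.4 = 6223.2 mm.
Mean rate = 6223.2 mm / 14475 years ≈ 0.430 mm/year.

0.430 mm/year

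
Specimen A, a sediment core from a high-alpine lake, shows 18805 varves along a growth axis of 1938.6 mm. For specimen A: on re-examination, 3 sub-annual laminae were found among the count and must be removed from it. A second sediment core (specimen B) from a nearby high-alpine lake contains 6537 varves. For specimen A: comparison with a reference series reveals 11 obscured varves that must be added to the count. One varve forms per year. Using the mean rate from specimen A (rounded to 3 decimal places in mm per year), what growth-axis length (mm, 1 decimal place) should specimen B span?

Specimen A: adjusted count: 18805 − 3 + 11 = 18813 varves.
A: 1938.6 mm over 18813 years gives 1938.6 / 18813 ≈ 0.103 mm/yr.
B's length ≈ 0.103 × 6537 = 673.3 mm.

673.3 mm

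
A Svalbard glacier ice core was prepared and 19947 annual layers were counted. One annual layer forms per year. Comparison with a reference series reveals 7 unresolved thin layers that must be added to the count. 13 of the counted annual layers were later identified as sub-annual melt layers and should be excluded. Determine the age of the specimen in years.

19941 yr

Correcting the raw count gives 19947 − 13 + 7 = 19941 true annual layers.
One annual layer per year makes the duration 19941 years.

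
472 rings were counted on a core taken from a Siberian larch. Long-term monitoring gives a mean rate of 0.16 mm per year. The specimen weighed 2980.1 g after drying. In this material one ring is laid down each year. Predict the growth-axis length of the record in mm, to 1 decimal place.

472 years of growth are recorded.
Predicted length = 0.16 mm/year × 472 years = 75.5 mm.

75.5 mm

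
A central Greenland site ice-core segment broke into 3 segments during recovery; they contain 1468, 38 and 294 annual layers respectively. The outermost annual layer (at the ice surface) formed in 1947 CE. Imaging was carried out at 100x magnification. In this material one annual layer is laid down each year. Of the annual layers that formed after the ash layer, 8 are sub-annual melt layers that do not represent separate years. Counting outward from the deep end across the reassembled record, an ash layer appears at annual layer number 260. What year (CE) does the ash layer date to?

Total annual layers = 1468 + 38 + 294 = 1800.
Between annual layer 260 and the ice surface there are 1800 − 260 = 1540 annual layers.
Excluding 8 false annual layers: 1540 − 8 = 1532.
1947 − 1532 = 415 CE.

415 CE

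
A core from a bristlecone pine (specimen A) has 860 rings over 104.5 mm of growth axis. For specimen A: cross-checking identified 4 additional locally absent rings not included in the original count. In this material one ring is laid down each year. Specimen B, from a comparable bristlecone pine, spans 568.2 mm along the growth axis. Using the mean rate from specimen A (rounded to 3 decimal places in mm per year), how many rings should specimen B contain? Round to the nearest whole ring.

4696 rings

Specimen A: adjusted count: 860 + 4 = 864 rings.
A: 104.5 mm over 864 years gives 104.5 / 864 ≈ 0.121 mm/year.
For B, 568.2 / 0.121 = 4695.87 years ≈ 4696 rings.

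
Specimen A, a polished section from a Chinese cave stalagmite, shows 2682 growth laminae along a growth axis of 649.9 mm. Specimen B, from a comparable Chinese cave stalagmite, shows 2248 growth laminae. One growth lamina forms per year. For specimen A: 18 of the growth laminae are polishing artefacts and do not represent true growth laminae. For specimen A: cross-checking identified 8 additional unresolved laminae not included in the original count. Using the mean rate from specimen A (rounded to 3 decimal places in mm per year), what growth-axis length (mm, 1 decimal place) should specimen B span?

Specimen A: true growth lamina count = 2682 − 18 + 8 = 2672.
A: 649.9 mm over 2672 years gives 649.9 / 2672 ≈ 0.243 mm per year.
B's length ≈ 0.243 × 2248 = 546.3 mm.

546.3 mm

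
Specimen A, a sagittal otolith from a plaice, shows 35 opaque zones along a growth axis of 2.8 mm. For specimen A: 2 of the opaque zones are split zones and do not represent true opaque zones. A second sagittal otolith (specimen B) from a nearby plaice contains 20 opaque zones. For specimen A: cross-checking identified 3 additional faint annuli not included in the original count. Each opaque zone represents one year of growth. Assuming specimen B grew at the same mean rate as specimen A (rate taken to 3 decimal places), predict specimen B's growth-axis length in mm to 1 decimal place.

Specimen A: adjusted count: 35 − 2 + 3 = 36 opaque zones.
A: 2.8 mm over 36 years gives 2.8 / 36 ≈ 0.078 mm/year.
B's length ≈ 0.078 × 20 = 1.6 mm.

1.6 mm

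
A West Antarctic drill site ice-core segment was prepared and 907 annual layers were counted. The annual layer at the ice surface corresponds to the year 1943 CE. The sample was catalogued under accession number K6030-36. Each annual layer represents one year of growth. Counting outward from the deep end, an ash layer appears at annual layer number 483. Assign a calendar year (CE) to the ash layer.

1519 CE

The ash layer sits at annual layer 483 from the deep end, so 907 − 483 = 424 annual layers formed after it.
1943 − 424 = 1519 CE.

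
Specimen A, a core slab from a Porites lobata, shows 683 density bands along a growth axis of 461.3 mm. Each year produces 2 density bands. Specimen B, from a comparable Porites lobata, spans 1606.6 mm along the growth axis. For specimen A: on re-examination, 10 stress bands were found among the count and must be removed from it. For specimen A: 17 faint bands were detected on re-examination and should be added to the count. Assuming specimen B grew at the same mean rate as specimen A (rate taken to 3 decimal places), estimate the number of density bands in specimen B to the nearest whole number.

Specimen A: adjusted count: 683 − 10 + 17 = 690 density bands.
Specimen A: dividing by 2 density bands per year: 690 / 2 = 345 years.
A: Extension rate ≈ 461.3 / 345 = 1.337 mm per year.
B spans 1606.6 / 1.337 = 1201.65 years; at 2 density bands per year that is 1201.65 × 2 ≈ 2403 density bands.

2403 density bands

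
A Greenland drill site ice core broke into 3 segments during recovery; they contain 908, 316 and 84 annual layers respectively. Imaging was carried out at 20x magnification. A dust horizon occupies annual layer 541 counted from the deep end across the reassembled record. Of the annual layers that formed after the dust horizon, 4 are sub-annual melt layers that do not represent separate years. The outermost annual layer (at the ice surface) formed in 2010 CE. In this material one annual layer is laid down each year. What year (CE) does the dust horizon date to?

1247 CE

Total annual layers = 908 + 316 + 84 = 1308.
1308 − 541 = 767 annual layers lie beyond the dust horizon toward the ice surface.
Removing the 4 false annual layers leaves 767 − 4 = 763 true annual layers beyond the dust horizon.
The annual layer at the ice surface is 2010 CE, so the dust horizon dates to 2010 − 763 = 1247 CE.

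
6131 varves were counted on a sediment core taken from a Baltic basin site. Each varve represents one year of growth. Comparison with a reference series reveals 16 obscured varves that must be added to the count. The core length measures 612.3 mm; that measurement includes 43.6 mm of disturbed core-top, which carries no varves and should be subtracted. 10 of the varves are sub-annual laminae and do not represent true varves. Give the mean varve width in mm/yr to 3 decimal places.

0.093 mm/yr

True varve count = 6131 − 10 + 16 = 6137.
Net length = 612.3 − 43.6 = 568.7 mm.
Mean rate = 568.7 mm / 6137 years ≈ 0.093 mm/yr.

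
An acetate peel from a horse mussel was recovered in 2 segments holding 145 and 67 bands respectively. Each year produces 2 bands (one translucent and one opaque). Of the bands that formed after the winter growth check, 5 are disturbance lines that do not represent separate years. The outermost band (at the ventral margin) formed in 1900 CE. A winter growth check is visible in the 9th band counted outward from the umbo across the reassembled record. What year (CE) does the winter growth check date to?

1801 CE

Total bands = 145 + 67 = 212.
212 − 9 = 203 bands lie beyond the winter growth check toward the ventral margin.
Excluding 5 false bands: 203 − 5 = 198.
With 2 bands per year, 198 / 2 = 99 years.
1900 − 99 = 1801 CE.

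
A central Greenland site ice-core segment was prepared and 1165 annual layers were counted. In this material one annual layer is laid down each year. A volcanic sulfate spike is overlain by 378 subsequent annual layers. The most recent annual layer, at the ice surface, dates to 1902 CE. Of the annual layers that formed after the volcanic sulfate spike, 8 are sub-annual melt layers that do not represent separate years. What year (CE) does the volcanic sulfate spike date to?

378 annual layers formed after the volcanic sulfate spike.
Removing the 8 false annual layers leaves 378 − 8 = 370 true annual layers beyond the volcanic sulfate spike.
1902 − 370 = 1532 CE.

1532 CE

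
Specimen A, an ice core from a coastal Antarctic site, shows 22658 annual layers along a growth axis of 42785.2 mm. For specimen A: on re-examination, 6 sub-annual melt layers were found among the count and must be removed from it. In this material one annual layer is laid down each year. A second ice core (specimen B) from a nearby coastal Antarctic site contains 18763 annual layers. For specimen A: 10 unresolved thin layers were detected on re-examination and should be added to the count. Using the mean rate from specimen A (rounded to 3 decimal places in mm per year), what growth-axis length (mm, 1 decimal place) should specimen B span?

35424.5 mm

Specimen A: correcting the raw count gives 22658 − 6 + 10 = 22662 true annual layers.
A: Extension rate ≈ 42785.2 / 22662 = 1.888 mm/yr.
B's length ≈ 1.888 × 18763 = 35424.5 mm.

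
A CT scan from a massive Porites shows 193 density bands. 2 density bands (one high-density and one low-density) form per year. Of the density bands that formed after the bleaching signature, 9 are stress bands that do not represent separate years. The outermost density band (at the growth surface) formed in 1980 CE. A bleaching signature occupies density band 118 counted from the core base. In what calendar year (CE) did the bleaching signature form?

1947 CE

The bleaching signature sits at density band 118 from the core base, so 193 − 118 = 75 density bands formed after it.
Removing the 9 false density bands leaves 75 − 9 = 66 true density bands beyond the bleaching signature.
With 2 density bands per year, 66 / 2 = 33 years.
1980 − 33 = 1947 CE.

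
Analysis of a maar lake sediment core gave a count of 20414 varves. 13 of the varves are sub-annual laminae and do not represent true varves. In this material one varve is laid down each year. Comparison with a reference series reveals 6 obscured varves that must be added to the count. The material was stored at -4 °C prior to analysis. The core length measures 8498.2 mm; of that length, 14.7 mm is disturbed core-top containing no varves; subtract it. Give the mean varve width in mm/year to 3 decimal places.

Adjusted count: 20414 − 13 + 6 = 20407 varves.
Net length = 8498.2 − 14.7 = 8483.5 mm.
8483.5 mm over 20407 years gives 8483.5 / 20407 ≈ 0.416 mm/year.

0.416 mm/year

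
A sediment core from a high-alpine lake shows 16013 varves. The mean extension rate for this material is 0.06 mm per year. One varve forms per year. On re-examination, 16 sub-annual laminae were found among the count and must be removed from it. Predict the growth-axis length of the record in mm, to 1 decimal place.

959.8 mm

Correcting the raw count gives 16013 − 16 = 15997 true varves.
Length ≈ 0.06 × 15997 = 959.8 mm.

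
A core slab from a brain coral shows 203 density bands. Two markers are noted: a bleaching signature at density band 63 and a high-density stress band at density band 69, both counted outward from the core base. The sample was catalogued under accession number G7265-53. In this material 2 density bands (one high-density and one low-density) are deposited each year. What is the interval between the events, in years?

3 years

69 − 63 = 6 density bands lie between the two events.
6 density bands at 2 per year is 6 / 2 = 3 years.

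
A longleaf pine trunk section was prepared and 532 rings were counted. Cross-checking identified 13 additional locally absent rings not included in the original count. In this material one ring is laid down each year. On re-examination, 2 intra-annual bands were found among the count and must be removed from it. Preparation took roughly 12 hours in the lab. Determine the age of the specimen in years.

543 years

True ring count = 532 − 2 + 13 = 543.
With a one-to-one ring periodicity this is 543 years.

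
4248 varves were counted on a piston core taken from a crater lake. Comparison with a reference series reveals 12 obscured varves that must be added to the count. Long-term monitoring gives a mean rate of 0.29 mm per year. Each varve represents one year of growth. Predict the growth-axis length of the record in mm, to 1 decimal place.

1235.4 mm

After corrections the count is 4248 + 12 = 4260 varves.
4260 years at 0.29 mm/year gives 0.29 × 4260 = 1235.4 mm.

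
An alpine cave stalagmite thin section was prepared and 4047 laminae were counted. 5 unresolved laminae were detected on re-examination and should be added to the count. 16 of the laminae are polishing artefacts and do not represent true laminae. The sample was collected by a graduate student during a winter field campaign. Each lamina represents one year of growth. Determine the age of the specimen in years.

After corrections the count is 4047 − 16 + 5 = 4036 laminae.
At one lamina per year, that is 4036 years.

4036 years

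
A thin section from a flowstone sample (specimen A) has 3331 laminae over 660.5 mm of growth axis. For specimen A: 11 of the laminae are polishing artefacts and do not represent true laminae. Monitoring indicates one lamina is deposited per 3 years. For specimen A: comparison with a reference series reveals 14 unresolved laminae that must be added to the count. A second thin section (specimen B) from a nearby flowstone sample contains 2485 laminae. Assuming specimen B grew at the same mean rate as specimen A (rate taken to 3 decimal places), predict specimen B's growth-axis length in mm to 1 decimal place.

Specimen A: correcting the raw count gives 3331 − 11 + 14 = 3334 true laminae.
Specimen A: multiplying by 3 years per lamina: 3334 × 3 = 10002 years.
A: 660.5 mm over 10002 years gives 660.5 / 10002 ≈ 0.066 mm/year.
Specimen B: multiplying by 3 years per lamina: 2485 × 3 = 7455 years. B's length ≈ 0.066 × 7455 = 492.0 mm.

492.0 mm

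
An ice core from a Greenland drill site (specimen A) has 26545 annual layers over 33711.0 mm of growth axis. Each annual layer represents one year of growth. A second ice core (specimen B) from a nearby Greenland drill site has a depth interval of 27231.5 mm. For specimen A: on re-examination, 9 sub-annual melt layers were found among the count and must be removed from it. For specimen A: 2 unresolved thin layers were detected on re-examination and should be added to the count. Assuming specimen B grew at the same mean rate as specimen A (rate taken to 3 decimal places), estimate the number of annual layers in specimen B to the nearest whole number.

Specimen A: true annual layer count = 26545 − 9 + 2 = 26538.
A: Mean rate = 33711.0 mm / 26538 years ≈ 1.270 mm per year.
For B, 27231.5 / 1.270 = 21442.13 years ≈ 21442 annual layers.

21442 annual layers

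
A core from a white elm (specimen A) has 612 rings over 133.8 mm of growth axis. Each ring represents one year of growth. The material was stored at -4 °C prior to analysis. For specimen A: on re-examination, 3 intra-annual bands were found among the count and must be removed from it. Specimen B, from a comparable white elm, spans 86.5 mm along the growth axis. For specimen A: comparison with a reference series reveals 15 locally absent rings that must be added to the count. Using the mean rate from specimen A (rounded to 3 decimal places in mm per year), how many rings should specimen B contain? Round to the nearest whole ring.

Specimen A: adjusted count: 612 − 3 + 15 = 624 rings.
A: Extension rate ≈ 133.8 / 624 = 0.214 mm per year.
B spans 86.5 / 0.214 = 404.21 years ≈ 404 rings.

404 rings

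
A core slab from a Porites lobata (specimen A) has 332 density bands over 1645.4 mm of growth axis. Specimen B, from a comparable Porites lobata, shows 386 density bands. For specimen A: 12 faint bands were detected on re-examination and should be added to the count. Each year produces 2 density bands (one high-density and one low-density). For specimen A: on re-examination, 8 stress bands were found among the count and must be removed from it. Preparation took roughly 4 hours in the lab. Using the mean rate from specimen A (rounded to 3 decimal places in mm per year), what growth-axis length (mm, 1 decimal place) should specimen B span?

Specimen A: correcting the raw count gives 332 − 8 + 12 = 336 true density bands.
Specimen A: with 2 density bands per year, 336 / 2 = 168 years.
A: 1645.4 mm over 168 years gives 1645.4 / 168 ≈ 9.794 mm/yr.
Specimen B: 386 density bands at 2 per year is 386 / 2 = 193 years. For B, 9.794 mm/year × 193 years = 1890.2 mm.

1890.2 mm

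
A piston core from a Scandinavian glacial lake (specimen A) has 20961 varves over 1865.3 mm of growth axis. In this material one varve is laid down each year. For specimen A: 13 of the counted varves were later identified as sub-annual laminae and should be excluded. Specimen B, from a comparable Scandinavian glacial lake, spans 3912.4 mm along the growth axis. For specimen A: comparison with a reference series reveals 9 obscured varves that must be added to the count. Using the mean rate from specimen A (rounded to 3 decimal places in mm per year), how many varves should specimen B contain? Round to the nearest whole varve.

Specimen A: after corrections the count is 20961 − 13 + 9 = 20957 varves.
A: Mean rate = 1865.3 mm / 20957 years ≈ 0.089 mm per year.
For B, 3912.4 / 0.089 = 43959.55 years ≈ 43960 varves.

43960 varves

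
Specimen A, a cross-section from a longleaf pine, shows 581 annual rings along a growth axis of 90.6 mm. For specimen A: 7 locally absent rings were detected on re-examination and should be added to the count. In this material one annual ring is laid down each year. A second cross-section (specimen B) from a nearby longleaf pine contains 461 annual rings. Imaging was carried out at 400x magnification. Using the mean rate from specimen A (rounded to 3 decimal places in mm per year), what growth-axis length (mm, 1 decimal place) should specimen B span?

Specimen A: after corrections the count is 581 + 7 = 588 annual rings.
A: 90.6 mm over 588 years gives 90.6 / 588 ≈ 0.154 mm/year.
For B, 0.154 mm/year × 461 years = 71.0 mm.

71.0 mm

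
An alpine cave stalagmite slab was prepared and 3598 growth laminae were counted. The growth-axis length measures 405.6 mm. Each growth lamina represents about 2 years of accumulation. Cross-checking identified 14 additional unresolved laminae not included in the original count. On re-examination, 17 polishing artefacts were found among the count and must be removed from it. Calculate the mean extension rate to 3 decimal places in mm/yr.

True growth lamina count = 3598 − 17 + 14 = 3595.
3595 growth laminae at 2 years each span 3595 × 2 = 7190 years.
Extension rate ≈ 405.6 / 7190 = 0.056 mm/yr.

0.056 mm/yr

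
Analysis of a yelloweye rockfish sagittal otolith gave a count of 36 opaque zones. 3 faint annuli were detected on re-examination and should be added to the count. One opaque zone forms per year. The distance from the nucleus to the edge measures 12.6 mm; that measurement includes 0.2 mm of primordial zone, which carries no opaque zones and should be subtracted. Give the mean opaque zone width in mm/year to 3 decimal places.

0.318 mm/year

After corrections the count is 36 + 3 = 39 opaque zones.
Removing the 0.2 mm offcut leaves 12.6 − 0.2 = 12.4 mm.
Mean rate = 12.4 mm / 39 years ≈ 0.318 mm/year.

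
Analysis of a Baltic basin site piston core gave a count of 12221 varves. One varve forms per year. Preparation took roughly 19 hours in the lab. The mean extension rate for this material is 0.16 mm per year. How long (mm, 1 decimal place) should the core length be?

The record spans 12221 years at 0.16 mm per year.
Predicted length = 0.16 mm/year × 12221 years = 1955.4 mm.

1955.4 mm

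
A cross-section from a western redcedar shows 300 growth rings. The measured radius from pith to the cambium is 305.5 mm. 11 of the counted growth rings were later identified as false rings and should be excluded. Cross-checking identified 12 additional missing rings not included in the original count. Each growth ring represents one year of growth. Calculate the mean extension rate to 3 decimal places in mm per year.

1.015 mm per year

After corrections the count is 300 − 11 + 12 = 301 growth rings.
305.5 mm over 301 years gives 305.5 / 301 ≈ 1.015 mm per year.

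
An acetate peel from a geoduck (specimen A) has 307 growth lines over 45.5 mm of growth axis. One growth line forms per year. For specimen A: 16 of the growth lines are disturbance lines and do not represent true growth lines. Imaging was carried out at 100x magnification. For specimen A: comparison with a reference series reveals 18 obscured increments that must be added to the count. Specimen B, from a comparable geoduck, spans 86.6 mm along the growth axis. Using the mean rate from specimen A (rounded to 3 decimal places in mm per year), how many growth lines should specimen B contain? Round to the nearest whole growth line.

589 growth lines

Specimen A: correcting the raw count gives 307 − 16 + 18 = 309 true growth lines.
A: Mean rate = 45.5 mm / 309 years ≈ 0.147 mm per year.
For B, 86.6 / 0.147 = 589.12 years ≈ 589 growth lines.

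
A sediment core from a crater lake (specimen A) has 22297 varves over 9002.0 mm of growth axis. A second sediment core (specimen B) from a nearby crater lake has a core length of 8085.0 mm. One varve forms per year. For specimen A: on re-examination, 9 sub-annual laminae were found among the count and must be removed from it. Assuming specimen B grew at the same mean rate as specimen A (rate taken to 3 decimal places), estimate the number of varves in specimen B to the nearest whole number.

Specimen A: true varve count = 22297 − 9 = 22288.
A: Mean rate = 9002.0 mm / 22288 years ≈ 0.404 mm per year.
For B, 8085.0 / 0.404 = 20012.38 years ≈ 20012 varves.

20012 varves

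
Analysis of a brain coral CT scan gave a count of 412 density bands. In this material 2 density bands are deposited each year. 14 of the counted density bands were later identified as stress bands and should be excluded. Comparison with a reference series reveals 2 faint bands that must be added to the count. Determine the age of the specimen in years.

200 years

Correcting the raw count gives 412 − 14 + 2 = 400 true density bands.
400 density bands at 2 per year is 400 / 2 = 200 years.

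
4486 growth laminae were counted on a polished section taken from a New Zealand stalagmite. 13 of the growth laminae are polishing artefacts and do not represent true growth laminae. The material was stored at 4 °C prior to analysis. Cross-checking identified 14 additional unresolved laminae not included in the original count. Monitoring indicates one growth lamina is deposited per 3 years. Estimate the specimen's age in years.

After corrections the count is 4486 − 13 + 14 = 4487 growth laminae.
Multiplying by 3 years per growth lamina: 4487 × 3 = 13461 years.

13461 years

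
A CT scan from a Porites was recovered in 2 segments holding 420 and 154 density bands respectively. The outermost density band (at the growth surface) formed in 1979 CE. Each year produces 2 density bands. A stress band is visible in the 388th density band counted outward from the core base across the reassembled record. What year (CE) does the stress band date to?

1886 CE

Total density bands = 420 + 154 = 574.
Between density band 388 and the growth surface there are 574 − 388 = 186 density bands.
Dividing by 2 density bands per year: 186 / 2 = 93 years.
The density band at the growth surface is 1979 CE, so the stress band dates to 1979 − 93 = 1886 CE.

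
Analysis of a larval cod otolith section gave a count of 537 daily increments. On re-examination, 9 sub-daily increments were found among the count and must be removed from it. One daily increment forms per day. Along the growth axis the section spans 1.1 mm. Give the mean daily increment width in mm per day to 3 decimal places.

0.002 mm per day

True daily increment count = 537 − 9 = 528.
Extension rate ≈ 1.1 / 528 = 0.002 mm per day.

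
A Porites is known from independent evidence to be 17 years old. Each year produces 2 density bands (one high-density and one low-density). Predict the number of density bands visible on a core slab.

34 density bands

17 years at 2 density bands per year gives 17 × 2 = 34 density bands.
So 34 density bands should be present.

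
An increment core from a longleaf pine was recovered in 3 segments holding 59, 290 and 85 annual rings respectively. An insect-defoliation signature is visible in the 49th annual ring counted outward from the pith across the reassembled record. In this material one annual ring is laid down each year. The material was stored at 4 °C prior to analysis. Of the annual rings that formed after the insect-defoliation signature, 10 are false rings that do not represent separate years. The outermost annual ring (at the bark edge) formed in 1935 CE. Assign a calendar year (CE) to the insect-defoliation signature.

1560 CE

Total annual rings = 59 + 290 + 85 = 434.
434 − 49 = 385 annual rings lie beyond the insect-defoliation signature toward the bark edge.
385 − 10 false = 375 true annual rings after the insect-defoliation signature.
Counting back 375 years from 1935 CE places the insect-defoliation signature in 1935 − 375 = 1560 CE.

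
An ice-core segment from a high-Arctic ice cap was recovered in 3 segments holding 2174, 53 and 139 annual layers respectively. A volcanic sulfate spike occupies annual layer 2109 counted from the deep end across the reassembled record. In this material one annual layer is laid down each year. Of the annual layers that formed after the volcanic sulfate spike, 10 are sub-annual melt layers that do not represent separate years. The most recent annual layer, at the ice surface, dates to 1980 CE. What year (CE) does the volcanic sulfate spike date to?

1733 CE

Total annual layers = 2174 + 53 + 139 = 2366.
The volcanic sulfate spike sits at annual layer 2109 from the deep end, so 2366 − 2109 = 257 annual layers formed after it.
Excluding 10 false annual layers: 257 − 10 = 247.
1980 − 247 = 1733 CE.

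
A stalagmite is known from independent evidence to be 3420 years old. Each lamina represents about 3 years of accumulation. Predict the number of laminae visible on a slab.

One lamina every 3 years means 3420 / 3 = 1140 laminae.
So 1140 laminae should be present.

1140 laminae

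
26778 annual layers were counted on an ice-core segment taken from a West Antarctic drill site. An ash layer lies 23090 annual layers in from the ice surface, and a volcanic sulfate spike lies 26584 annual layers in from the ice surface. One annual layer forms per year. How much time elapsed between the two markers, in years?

Separation: 26584 − 23090 = 3494 annual layers.
At one annual layer per year, 3494 years elapsed between them.

3494 years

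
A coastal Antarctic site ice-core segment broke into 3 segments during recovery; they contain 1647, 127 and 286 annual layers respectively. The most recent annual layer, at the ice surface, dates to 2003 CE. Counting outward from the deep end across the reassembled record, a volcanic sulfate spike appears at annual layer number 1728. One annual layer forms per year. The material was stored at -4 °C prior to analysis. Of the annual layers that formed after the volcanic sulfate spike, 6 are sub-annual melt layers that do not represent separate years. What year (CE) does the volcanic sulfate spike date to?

1677 CE

Total annual layers = 1647 + 127 + 286 = 2060.
The volcanic sulfate spike sits at annual layer 1728 from the deep end, so 2060 − 1728 = 332 annual layers formed after it.
332 − 6 false = 326 true annual layers after the volcanic sulfate spike.
The annual layer at the ice surface is 2003 CE, so the volcanic sulfate spike dates to 2003 − 326 = 1677 CE.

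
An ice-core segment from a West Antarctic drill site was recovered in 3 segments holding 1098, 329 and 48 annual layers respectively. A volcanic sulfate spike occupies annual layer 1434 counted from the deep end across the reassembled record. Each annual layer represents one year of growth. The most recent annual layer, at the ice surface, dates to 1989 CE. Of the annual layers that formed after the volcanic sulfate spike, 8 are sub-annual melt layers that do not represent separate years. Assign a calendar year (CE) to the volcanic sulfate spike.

Total annual layers = 1098 + 329 + 48 = 1475.
The volcanic sulfate spike sits at annual layer 1434 from the deep end, so 1475 − 1434 = 41 annual layers formed after it.
Excluding 8 false annual layers: 41 − 8 = 33.
Counting back 33 years from 1989 CE places the volcanic sulfate spike in 1989 − 33 = 1956 CE.

1956 CE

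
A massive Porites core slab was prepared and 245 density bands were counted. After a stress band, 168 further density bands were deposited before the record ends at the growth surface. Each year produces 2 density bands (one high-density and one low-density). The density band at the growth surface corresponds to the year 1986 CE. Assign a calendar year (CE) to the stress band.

168 density bands post-date the stress band.
Dividing by 2 density bands per year: 168 / 2 = 84 years.
The density band at the growth surface is 1986 CE, so the stress band dates to 1986 − 84 = 1902 CE.

1902 CE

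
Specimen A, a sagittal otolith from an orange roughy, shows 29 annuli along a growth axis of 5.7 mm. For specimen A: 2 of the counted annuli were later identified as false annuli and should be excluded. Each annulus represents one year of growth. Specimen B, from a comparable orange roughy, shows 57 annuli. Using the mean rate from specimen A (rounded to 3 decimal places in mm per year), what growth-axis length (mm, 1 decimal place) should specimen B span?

12.0 mm

Specimen A: adjusted count: 29 − 2 = 27 annuli.
A: Mean rate = 5.7 mm / 27 years ≈ 0.211 mm/year.
Length of B = 0.211 × 57 = 12.0 mm.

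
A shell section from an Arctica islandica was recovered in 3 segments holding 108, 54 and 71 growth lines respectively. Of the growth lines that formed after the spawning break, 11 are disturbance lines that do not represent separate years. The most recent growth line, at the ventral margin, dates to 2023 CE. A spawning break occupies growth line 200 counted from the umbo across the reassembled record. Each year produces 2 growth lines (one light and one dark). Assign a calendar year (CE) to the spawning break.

2012 CE

Total growth lines = 108 + 54 + 71 = 233.
Between growth line 200 and the ventral margin there are 233 − 200 = 33 growth lines.
33 − 11 false = 22 true growth lines after the spawning break.
With 2 growth lines per year, 22 / 2 = 11 years.
The growth line at the ventral margin is 2023 CE, so the spawning break dates to 2023 − 11 = 2012 CE.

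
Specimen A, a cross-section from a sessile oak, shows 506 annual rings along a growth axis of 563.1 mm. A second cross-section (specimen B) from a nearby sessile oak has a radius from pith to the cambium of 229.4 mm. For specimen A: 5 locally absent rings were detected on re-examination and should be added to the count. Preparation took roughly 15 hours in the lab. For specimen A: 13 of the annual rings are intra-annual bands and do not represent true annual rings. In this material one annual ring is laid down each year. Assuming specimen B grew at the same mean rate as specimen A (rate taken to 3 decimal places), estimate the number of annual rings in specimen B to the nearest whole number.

Specimen A: after corrections the count is 506 − 13 + 5 = 498 annual rings.
A: 563.1 mm over 498 years gives 563.1 / 498 ≈ 1.131 mm per year.
Specimen B: 229.4 mm / 1.131 mm per year = 202.83 years ≈ 203 annual rings.

203 annual rings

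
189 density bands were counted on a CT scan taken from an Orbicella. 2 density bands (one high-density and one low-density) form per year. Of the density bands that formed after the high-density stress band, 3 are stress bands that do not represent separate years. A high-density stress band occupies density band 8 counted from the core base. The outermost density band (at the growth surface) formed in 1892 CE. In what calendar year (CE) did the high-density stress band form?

1803 CE

189 − 8 = 181 density bands lie beyond the high-density stress band toward the growth surface.
181 − 3 false = 178 true density bands after the high-density stress band.
178 density bands at 2 per year is 178 / 2 = 89 years.
The density band at the growth surface is 1892 CE, so the high-density stress band dates to 1892 − 89 = 1803 CE.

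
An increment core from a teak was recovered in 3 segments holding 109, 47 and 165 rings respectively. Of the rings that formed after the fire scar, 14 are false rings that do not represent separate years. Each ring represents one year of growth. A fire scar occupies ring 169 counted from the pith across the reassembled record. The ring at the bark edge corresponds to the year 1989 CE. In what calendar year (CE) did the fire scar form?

1851 CE

Total rings = 109 + 47 + 165 = 321.
The fire scar sits at ring 169 from the pith, so 321 − 169 = 152 rings formed after it.
Removing the 14 false rings leaves 152 − 14 = 138 true rings beyond the fire scar.
The ring at the bark edge is 1989 CE, so the fire scar dates to 1989 − 138 = 1851 CE.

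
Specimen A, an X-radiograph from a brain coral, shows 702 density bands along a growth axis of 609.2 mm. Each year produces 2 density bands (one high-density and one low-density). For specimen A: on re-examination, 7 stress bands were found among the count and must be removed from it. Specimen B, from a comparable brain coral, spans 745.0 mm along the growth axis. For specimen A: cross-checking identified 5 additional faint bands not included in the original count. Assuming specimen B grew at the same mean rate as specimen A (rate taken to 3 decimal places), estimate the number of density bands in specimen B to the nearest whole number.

Specimen A: correcting the raw count gives 702 − 7 + 5 = 700 true density bands.
Specimen A: dividing by 2 density bands per year: 700 / 2 = 350 years.
A: 609.2 mm over 350 years gives 609.2 / 350 ≈ 1.741 mm/year.
For B, 745.0 / 1.741 = 427.91 years; at 2 density bands per year that is 427.91 × 2 ≈ 856 density bands.

856 density bands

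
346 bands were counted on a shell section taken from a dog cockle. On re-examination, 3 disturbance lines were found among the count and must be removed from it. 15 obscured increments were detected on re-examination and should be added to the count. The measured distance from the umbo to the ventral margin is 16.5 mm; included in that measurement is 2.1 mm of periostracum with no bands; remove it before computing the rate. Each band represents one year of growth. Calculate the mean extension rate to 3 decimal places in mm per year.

0.040 mm per year

True band count = 346 − 3 + 15 = 358.
The growth record spans 16.5 − 2.1 = 14.4 mm.
Mean rate = 14.4 mm / 358 years ≈ 0.040 mm per year.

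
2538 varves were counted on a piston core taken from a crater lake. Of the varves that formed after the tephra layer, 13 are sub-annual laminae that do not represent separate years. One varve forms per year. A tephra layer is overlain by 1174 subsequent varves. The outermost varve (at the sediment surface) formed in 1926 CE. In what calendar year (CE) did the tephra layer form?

765 CE

1174 varves post-date the tephra layer.
Removing the 13 false varves leaves 1174 − 13 = 1161 true varves beyond the tephra layer.
1926 − 1161 = 765 CE.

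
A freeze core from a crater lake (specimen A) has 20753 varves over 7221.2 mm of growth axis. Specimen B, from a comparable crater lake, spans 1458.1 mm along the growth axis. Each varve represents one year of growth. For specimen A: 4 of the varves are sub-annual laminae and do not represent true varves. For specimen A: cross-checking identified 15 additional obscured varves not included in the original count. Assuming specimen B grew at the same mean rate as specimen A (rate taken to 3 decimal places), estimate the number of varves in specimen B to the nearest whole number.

4190 varves

Specimen A: true varve count = 20753 − 4 + 15 = 20764.
A: Mean rate = 7221.2 mm / 20764 years ≈ 0.348 mm/yr.
Specimen B: 1458.1 mm / 0.348 mm per year = 4189.94 years ≈ 4190 varves.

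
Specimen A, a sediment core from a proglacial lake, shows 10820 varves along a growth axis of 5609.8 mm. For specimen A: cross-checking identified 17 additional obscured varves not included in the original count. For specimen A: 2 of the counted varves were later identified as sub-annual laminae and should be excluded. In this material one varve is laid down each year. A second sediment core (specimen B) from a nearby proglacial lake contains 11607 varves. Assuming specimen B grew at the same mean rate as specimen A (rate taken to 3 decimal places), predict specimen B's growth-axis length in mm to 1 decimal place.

Specimen A: after corrections the count is 10820 − 2 + 17 = 10835 varves.
A: 5609.8 mm over 10835 years gives 5609.8 / 10835 ≈ 0.518 mm/year.
Length of B = 0.518 × 11607 = 6012.4 mm.

6012.4 mm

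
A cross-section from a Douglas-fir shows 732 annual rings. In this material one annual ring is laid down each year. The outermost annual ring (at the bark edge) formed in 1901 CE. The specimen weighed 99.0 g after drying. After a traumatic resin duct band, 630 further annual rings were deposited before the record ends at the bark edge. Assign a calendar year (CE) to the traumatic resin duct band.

1271 CE

630 annual rings post-date the traumatic resin duct band.
1901 − 630 = 1271 CE.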